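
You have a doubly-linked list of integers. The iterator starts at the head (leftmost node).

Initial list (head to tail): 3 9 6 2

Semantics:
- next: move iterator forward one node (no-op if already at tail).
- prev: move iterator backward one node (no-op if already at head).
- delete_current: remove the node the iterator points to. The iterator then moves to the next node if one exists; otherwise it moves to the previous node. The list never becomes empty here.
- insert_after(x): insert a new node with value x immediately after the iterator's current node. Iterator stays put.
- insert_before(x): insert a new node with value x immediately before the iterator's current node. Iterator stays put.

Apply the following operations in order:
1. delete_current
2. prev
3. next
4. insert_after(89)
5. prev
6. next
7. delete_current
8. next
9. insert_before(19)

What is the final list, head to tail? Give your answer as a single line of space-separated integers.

After 1 (delete_current): list=[9, 6, 2] cursor@9
After 2 (prev): list=[9, 6, 2] cursor@9
After 3 (next): list=[9, 6, 2] cursor@6
After 4 (insert_after(89)): list=[9, 6, 89, 2] cursor@6
After 5 (prev): list=[9, 6, 89, 2] cursor@9
After 6 (next): list=[9, 6, 89, 2] cursor@6
After 7 (delete_current): list=[9, 89, 2] cursor@89
After 8 (next): list=[9, 89, 2] cursor@2
After 9 (insert_before(19)): list=[9, 89, 19, 2] cursor@2

Answer: 9 89 19 2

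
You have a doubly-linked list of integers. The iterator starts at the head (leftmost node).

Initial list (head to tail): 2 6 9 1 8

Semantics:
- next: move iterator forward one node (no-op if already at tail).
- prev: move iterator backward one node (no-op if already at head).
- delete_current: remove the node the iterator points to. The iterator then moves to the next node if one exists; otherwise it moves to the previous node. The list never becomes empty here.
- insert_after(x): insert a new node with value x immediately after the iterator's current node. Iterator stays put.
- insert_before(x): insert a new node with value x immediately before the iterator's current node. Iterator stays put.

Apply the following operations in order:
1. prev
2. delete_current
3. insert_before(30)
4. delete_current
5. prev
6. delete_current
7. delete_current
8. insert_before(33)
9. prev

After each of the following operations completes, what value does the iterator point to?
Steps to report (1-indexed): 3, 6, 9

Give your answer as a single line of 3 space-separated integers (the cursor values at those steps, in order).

Answer: 6 9 33

Derivation:
After 1 (prev): list=[2, 6, 9, 1, 8] cursor@2
After 2 (delete_current): list=[6, 9, 1, 8] cursor@6
After 3 (insert_before(30)): list=[30, 6, 9, 1, 8] cursor@6
After 4 (delete_current): list=[30, 9, 1, 8] cursor@9
After 5 (prev): list=[30, 9, 1, 8] cursor@30
After 6 (delete_current): list=[9, 1, 8] cursor@9
After 7 (delete_current): list=[1, 8] cursor@1
After 8 (insert_before(33)): list=[33, 1, 8] cursor@1
After 9 (prev): list=[33, 1, 8] cursor@33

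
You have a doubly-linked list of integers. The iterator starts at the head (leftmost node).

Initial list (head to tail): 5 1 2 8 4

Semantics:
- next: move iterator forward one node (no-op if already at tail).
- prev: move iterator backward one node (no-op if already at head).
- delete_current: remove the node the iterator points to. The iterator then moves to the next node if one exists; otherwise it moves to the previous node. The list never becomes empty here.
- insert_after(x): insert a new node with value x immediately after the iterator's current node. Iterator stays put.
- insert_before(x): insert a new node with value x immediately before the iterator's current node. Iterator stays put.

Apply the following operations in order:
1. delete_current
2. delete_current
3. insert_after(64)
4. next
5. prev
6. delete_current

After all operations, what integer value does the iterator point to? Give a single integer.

Answer: 64

Derivation:
After 1 (delete_current): list=[1, 2, 8, 4] cursor@1
After 2 (delete_current): list=[2, 8, 4] cursor@2
After 3 (insert_after(64)): list=[2, 64, 8, 4] cursor@2
After 4 (next): list=[2, 64, 8, 4] cursor@64
After 5 (prev): list=[2, 64, 8, 4] cursor@2
After 6 (delete_current): list=[64, 8, 4] cursor@64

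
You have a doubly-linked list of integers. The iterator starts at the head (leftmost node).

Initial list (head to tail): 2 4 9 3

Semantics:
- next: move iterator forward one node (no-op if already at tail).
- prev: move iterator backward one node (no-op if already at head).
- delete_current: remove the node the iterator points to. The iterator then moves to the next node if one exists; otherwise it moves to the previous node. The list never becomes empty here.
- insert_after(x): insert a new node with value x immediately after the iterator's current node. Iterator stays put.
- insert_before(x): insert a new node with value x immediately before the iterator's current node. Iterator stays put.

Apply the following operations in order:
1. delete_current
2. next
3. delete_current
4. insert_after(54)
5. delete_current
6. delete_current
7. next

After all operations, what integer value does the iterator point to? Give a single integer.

After 1 (delete_current): list=[4, 9, 3] cursor@4
After 2 (next): list=[4, 9, 3] cursor@9
After 3 (delete_current): list=[4, 3] cursor@3
After 4 (insert_after(54)): list=[4, 3, 54] cursor@3
After 5 (delete_current): list=[4, 54] cursor@54
After 6 (delete_current): list=[4] cursor@4
After 7 (next): list=[4] cursor@4

Answer: 4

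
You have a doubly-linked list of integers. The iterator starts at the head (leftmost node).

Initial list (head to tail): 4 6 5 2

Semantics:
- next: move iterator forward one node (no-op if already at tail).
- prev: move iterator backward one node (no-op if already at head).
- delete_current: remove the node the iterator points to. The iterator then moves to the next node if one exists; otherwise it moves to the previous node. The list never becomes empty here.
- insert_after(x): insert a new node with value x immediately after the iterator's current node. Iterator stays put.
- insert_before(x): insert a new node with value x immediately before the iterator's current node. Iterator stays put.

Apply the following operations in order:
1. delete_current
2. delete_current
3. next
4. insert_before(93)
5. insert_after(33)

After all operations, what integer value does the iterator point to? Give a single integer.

After 1 (delete_current): list=[6, 5, 2] cursor@6
After 2 (delete_current): list=[5, 2] cursor@5
After 3 (next): list=[5, 2] cursor@2
After 4 (insert_before(93)): list=[5, 93, 2] cursor@2
After 5 (insert_after(33)): list=[5, 93, 2, 33] cursor@2

Answer: 2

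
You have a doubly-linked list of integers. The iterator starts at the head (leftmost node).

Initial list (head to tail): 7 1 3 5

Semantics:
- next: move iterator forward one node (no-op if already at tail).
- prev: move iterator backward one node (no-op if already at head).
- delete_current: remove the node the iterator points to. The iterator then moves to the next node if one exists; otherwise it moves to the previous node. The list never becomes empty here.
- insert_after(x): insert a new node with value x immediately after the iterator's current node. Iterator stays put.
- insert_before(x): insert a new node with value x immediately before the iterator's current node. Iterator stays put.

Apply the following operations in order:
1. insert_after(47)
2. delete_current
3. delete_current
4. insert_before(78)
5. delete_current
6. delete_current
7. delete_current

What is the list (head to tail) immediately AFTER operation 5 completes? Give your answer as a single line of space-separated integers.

Answer: 78 3 5

Derivation:
After 1 (insert_after(47)): list=[7, 47, 1, 3, 5] cursor@7
After 2 (delete_current): list=[47, 1, 3, 5] cursor@47
After 3 (delete_current): list=[1, 3, 5] cursor@1
After 4 (insert_before(78)): list=[78, 1, 3, 5] cursor@1
After 5 (delete_current): list=[78, 3, 5] cursor@3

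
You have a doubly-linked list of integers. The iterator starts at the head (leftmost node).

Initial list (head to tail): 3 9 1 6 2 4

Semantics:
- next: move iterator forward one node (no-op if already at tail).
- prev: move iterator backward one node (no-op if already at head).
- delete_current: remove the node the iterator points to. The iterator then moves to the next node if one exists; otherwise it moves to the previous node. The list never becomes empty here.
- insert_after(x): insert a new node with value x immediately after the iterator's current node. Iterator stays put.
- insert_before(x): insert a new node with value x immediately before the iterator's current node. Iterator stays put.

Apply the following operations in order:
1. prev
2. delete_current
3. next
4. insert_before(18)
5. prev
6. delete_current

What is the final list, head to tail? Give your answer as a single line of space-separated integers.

Answer: 9 1 6 2 4

Derivation:
After 1 (prev): list=[3, 9, 1, 6, 2, 4] cursor@3
After 2 (delete_current): list=[9, 1, 6, 2, 4] cursor@9
After 3 (next): list=[9, 1, 6, 2, 4] cursor@1
After 4 (insert_before(18)): list=[9, 18, 1, 6, 2, 4] cursor@1
After 5 (prev): list=[9, 18, 1, 6, 2, 4] cursor@18
After 6 (delete_current): list=[9, 1, 6, 2, 4] cursor@1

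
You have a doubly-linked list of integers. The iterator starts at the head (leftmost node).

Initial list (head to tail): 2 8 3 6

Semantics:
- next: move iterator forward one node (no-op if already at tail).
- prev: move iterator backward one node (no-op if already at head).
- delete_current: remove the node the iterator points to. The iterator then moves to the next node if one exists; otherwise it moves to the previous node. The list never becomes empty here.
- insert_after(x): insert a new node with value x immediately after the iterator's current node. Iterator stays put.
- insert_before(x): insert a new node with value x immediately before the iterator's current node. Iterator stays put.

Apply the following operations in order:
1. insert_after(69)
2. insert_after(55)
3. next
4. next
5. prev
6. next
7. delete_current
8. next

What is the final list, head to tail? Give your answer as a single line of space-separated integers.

After 1 (insert_after(69)): list=[2, 69, 8, 3, 6] cursor@2
After 2 (insert_after(55)): list=[2, 55, 69, 8, 3, 6] cursor@2
After 3 (next): list=[2, 55, 69, 8, 3, 6] cursor@55
After 4 (next): list=[2, 55, 69, 8, 3, 6] cursor@69
After 5 (prev): list=[2, 55, 69, 8, 3, 6] cursor@55
After 6 (next): list=[2, 55, 69, 8, 3, 6] cursor@69
After 7 (delete_current): list=[2, 55, 8, 3, 6] cursor@8
After 8 (next): list=[2, 55, 8, 3, 6] cursor@3

Answer: 2 55 8 3 6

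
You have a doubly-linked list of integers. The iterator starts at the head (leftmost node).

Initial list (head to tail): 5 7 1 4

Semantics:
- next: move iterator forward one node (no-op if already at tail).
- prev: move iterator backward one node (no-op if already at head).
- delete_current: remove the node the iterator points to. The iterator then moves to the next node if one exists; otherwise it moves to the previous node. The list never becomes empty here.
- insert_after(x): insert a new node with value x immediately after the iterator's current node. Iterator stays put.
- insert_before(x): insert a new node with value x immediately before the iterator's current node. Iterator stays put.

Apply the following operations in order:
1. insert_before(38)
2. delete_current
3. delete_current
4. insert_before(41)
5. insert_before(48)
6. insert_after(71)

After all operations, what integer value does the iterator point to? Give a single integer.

Answer: 1

Derivation:
After 1 (insert_before(38)): list=[38, 5, 7, 1, 4] cursor@5
After 2 (delete_current): list=[38, 7, 1, 4] cursor@7
After 3 (delete_current): list=[38, 1, 4] cursor@1
After 4 (insert_before(41)): list=[38, 41, 1, 4] cursor@1
After 5 (insert_before(48)): list=[38, 41, 48, 1, 4] cursor@1
After 6 (insert_after(71)): list=[38, 41, 48, 1, 71, 4] cursor@1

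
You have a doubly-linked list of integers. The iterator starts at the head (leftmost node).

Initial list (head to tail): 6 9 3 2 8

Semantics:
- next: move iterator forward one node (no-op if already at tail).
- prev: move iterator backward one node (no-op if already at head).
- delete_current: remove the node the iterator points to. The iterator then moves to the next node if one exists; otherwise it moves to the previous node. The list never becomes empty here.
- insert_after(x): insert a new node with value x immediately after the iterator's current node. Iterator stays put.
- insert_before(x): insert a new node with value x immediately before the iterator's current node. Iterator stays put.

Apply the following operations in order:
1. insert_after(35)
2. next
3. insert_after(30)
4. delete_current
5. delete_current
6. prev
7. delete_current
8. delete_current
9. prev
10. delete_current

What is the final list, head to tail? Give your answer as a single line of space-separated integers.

After 1 (insert_after(35)): list=[6, 35, 9, 3, 2, 8] cursor@6
After 2 (next): list=[6, 35, 9, 3, 2, 8] cursor@35
After 3 (insert_after(30)): list=[6, 35, 30, 9, 3, 2, 8] cursor@35
After 4 (delete_current): list=[6, 30, 9, 3, 2, 8] cursor@30
After 5 (delete_current): list=[6, 9, 3, 2, 8] cursor@9
After 6 (prev): list=[6, 9, 3, 2, 8] cursor@6
After 7 (delete_current): list=[9, 3, 2, 8] cursor@9
After 8 (delete_current): list=[3, 2, 8] cursor@3
After 9 (prev): list=[3, 2, 8] cursor@3
After 10 (delete_current): list=[2, 8] cursor@2

Answer: 2 8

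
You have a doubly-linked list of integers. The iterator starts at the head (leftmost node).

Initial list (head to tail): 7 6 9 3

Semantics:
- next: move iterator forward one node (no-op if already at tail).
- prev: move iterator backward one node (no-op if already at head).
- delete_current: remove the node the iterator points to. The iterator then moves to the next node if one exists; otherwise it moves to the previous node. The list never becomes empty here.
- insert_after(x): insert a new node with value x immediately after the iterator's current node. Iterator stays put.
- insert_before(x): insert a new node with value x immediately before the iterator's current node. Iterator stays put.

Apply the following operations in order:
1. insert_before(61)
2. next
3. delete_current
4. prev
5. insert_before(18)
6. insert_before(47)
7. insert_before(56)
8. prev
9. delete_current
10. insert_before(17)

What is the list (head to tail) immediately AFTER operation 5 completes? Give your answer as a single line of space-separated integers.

Answer: 61 18 7 9 3

Derivation:
After 1 (insert_before(61)): list=[61, 7, 6, 9, 3] cursor@7
After 2 (next): list=[61, 7, 6, 9, 3] cursor@6
After 3 (delete_current): list=[61, 7, 9, 3] cursor@9
After 4 (prev): list=[61, 7, 9, 3] cursor@7
After 5 (insert_before(18)): list=[61, 18, 7, 9, 3] cursor@7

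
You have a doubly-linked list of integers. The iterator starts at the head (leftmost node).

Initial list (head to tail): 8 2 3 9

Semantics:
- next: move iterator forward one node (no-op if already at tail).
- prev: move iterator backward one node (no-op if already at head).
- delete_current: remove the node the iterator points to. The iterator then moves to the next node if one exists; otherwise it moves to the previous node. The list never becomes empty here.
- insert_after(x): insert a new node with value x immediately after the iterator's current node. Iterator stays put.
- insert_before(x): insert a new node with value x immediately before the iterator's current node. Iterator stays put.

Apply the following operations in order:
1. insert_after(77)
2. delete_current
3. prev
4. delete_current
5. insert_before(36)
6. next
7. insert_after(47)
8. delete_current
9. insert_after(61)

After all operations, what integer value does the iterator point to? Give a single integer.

After 1 (insert_after(77)): list=[8, 77, 2, 3, 9] cursor@8
After 2 (delete_current): list=[77, 2, 3, 9] cursor@77
After 3 (prev): list=[77, 2, 3, 9] cursor@77
After 4 (delete_current): list=[2, 3, 9] cursor@2
After 5 (insert_before(36)): list=[36, 2, 3, 9] cursor@2
After 6 (next): list=[36, 2, 3, 9] cursor@3
After 7 (insert_after(47)): list=[36, 2, 3, 47, 9] cursor@3
After 8 (delete_current): list=[36, 2, 47, 9] cursor@47
After 9 (insert_after(61)): list=[36, 2, 47, 61, 9] cursor@47

Answer: 47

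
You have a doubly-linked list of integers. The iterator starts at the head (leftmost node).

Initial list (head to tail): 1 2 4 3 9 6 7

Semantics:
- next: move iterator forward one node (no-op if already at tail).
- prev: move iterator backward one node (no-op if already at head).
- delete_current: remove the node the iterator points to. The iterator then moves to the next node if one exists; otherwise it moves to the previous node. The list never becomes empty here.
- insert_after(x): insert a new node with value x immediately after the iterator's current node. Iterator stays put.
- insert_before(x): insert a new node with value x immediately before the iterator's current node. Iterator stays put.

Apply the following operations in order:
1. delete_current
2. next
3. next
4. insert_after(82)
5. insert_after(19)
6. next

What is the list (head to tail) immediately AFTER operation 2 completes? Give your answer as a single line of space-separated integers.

After 1 (delete_current): list=[2, 4, 3, 9, 6, 7] cursor@2
After 2 (next): list=[2, 4, 3, 9, 6, 7] cursor@4

Answer: 2 4 3 9 6 7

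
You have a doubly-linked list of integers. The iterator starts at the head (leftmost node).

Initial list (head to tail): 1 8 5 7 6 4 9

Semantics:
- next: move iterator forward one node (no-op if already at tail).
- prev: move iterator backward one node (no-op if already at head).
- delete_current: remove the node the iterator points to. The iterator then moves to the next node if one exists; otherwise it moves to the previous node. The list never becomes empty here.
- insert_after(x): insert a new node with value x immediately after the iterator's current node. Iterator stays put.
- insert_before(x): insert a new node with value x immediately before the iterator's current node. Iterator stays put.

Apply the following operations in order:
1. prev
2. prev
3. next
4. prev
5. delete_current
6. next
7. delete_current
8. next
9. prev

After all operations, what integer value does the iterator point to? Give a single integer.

After 1 (prev): list=[1, 8, 5, 7, 6, 4, 9] cursor@1
After 2 (prev): list=[1, 8, 5, 7, 6, 4, 9] cursor@1
After 3 (next): list=[1, 8, 5, 7, 6, 4, 9] cursor@8
After 4 (prev): list=[1, 8, 5, 7, 6, 4, 9] cursor@1
After 5 (delete_current): list=[8, 5, 7, 6, 4, 9] cursor@8
After 6 (next): list=[8, 5, 7, 6, 4, 9] cursor@5
After 7 (delete_current): list=[8, 7, 6, 4, 9] cursor@7
After 8 (next): list=[8, 7, 6, 4, 9] cursor@6
After 9 (prev): list=[8, 7, 6, 4, 9] cursor@7

Answer: 7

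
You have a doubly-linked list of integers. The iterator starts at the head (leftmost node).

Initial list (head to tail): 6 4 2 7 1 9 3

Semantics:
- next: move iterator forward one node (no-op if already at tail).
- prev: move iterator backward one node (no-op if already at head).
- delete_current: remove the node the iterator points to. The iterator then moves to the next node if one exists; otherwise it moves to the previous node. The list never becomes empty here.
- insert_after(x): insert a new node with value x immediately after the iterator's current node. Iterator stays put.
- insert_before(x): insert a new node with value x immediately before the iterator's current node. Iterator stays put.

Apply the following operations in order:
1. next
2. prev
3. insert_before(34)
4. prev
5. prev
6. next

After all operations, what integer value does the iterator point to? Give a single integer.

Answer: 6

Derivation:
After 1 (next): list=[6, 4, 2, 7, 1, 9, 3] cursor@4
After 2 (prev): list=[6, 4, 2, 7, 1, 9, 3] cursor@6
After 3 (insert_before(34)): list=[34, 6, 4, 2, 7, 1, 9, 3] cursor@6
After 4 (prev): list=[34, 6, 4, 2, 7, 1, 9, 3] cursor@34
After 5 (prev): list=[34, 6, 4, 2, 7, 1, 9, 3] cursor@34
After 6 (next): list=[34, 6, 4, 2, 7, 1, 9, 3] cursor@6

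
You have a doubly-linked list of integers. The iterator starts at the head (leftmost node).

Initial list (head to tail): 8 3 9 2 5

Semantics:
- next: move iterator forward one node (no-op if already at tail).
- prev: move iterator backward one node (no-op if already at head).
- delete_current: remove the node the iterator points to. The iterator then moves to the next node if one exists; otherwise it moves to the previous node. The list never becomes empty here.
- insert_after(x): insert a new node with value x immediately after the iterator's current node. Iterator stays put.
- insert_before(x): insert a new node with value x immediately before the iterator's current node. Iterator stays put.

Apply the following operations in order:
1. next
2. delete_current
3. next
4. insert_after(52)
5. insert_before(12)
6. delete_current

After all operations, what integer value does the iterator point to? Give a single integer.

After 1 (next): list=[8, 3, 9, 2, 5] cursor@3
After 2 (delete_current): list=[8, 9, 2, 5] cursor@9
After 3 (next): list=[8, 9, 2, 5] cursor@2
After 4 (insert_after(52)): list=[8, 9, 2, 52, 5] cursor@2
After 5 (insert_before(12)): list=[8, 9, 12, 2, 52, 5] cursor@2
After 6 (delete_current): list=[8, 9, 12, 52, 5] cursor@52

Answer: 52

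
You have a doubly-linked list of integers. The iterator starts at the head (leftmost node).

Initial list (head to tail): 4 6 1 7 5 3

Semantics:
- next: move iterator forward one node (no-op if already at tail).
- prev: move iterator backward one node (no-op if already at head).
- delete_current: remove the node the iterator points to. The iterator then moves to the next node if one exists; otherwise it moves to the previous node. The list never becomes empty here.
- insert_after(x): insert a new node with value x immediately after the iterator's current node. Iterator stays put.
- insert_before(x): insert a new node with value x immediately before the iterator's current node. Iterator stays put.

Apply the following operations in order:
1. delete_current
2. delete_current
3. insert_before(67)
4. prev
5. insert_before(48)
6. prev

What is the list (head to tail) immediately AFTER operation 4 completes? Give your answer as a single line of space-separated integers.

After 1 (delete_current): list=[6, 1, 7, 5, 3] cursor@6
After 2 (delete_current): list=[1, 7, 5, 3] cursor@1
After 3 (insert_before(67)): list=[67, 1, 7, 5, 3] cursor@1
After 4 (prev): list=[67, 1, 7, 5, 3] cursor@67

Answer: 67 1 7 5 3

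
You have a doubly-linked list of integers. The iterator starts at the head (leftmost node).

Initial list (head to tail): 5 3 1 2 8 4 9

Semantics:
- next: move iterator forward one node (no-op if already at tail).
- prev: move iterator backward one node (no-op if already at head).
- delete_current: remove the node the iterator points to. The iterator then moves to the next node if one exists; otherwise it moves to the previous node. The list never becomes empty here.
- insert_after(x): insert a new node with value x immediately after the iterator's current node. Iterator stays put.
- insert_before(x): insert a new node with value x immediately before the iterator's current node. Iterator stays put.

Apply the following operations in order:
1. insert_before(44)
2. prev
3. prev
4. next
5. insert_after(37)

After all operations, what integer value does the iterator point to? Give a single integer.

Answer: 5

Derivation:
After 1 (insert_before(44)): list=[44, 5, 3, 1, 2, 8, 4, 9] cursor@5
After 2 (prev): list=[44, 5, 3, 1, 2, 8, 4, 9] cursor@44
After 3 (prev): list=[44, 5, 3, 1, 2, 8, 4, 9] cursor@44
After 4 (next): list=[44, 5, 3, 1, 2, 8, 4, 9] cursor@5
After 5 (insert_after(37)): list=[44, 5, 37, 3, 1, 2, 8, 4, 9] cursor@5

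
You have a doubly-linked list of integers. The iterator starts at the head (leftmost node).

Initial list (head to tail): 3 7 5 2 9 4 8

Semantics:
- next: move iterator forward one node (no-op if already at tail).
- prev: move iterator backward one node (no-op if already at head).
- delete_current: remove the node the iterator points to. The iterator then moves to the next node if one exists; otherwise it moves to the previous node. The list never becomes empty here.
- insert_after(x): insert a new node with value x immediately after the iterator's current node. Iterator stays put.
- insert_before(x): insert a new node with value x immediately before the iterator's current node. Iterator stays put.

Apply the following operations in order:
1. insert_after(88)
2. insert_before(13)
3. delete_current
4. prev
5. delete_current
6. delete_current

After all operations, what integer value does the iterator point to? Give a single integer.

After 1 (insert_after(88)): list=[3, 88, 7, 5, 2, 9, 4, 8] cursor@3
After 2 (insert_before(13)): list=[13, 3, 88, 7, 5, 2, 9, 4, 8] cursor@3
After 3 (delete_current): list=[13, 88, 7, 5, 2, 9, 4, 8] cursor@88
After 4 (prev): list=[13, 88, 7, 5, 2, 9, 4, 8] cursor@13
After 5 (delete_current): list=[88, 7, 5, 2, 9, 4, 8] cursor@88
After 6 (delete_current): list=[7, 5, 2, 9, 4, 8] cursor@7

Answer: 7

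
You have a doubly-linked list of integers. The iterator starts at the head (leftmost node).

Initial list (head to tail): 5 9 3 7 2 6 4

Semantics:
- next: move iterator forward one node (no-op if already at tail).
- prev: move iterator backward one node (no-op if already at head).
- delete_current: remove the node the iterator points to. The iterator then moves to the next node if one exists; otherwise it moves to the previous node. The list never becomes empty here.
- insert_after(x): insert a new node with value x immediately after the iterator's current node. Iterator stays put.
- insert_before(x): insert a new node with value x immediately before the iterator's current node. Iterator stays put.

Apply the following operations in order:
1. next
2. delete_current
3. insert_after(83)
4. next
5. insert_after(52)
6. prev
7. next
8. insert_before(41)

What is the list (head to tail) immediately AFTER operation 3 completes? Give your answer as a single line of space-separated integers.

Answer: 5 3 83 7 2 6 4

Derivation:
After 1 (next): list=[5, 9, 3, 7, 2, 6, 4] cursor@9
After 2 (delete_current): list=[5, 3, 7, 2, 6, 4] cursor@3
After 3 (insert_after(83)): list=[5, 3, 83, 7, 2, 6, 4] cursor@3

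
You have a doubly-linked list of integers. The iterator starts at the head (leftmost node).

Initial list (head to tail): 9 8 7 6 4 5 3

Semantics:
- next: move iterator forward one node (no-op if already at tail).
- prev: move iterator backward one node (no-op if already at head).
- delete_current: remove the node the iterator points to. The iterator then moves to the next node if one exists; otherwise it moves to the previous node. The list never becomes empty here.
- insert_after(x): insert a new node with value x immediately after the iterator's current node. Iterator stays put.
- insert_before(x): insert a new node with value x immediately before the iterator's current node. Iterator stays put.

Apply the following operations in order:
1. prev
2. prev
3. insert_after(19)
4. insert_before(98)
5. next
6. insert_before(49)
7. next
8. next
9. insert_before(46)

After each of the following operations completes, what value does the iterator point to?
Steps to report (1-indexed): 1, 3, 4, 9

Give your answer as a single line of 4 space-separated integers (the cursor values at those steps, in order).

After 1 (prev): list=[9, 8, 7, 6, 4, 5, 3] cursor@9
After 2 (prev): list=[9, 8, 7, 6, 4, 5, 3] cursor@9
After 3 (insert_after(19)): list=[9, 19, 8, 7, 6, 4, 5, 3] cursor@9
After 4 (insert_before(98)): list=[98, 9, 19, 8, 7, 6, 4, 5, 3] cursor@9
After 5 (next): list=[98, 9, 19, 8, 7, 6, 4, 5, 3] cursor@19
After 6 (insert_before(49)): list=[98, 9, 49, 19, 8, 7, 6, 4, 5, 3] cursor@19
After 7 (next): list=[98, 9, 49, 19, 8, 7, 6, 4, 5, 3] cursor@8
After 8 (next): list=[98, 9, 49, 19, 8, 7, 6, 4, 5, 3] cursor@7
After 9 (insert_before(46)): list=[98, 9, 49, 19, 8, 46, 7, 6, 4, 5, 3] cursor@7

Answer: 9 9 9 7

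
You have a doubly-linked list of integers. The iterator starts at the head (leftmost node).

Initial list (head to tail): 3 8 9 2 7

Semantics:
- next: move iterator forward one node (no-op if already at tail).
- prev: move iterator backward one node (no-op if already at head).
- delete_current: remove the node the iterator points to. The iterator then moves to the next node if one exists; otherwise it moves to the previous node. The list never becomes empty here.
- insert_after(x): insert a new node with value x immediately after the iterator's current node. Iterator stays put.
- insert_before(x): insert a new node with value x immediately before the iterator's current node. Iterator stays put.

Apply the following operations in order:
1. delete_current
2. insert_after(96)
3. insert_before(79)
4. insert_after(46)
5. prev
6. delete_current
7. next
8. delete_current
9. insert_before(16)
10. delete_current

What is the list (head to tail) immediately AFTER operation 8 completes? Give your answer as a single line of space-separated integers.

Answer: 8 96 9 2 7

Derivation:
After 1 (delete_current): list=[8, 9, 2, 7] cursor@8
After 2 (insert_after(96)): list=[8, 96, 9, 2, 7] cursor@8
After 3 (insert_before(79)): list=[79, 8, 96, 9, 2, 7] cursor@8
After 4 (insert_after(46)): list=[79, 8, 46, 96, 9, 2, 7] cursor@8
After 5 (prev): list=[79, 8, 46, 96, 9, 2, 7] cursor@79
After 6 (delete_current): list=[8, 46, 96, 9, 2, 7] cursor@8
After 7 (next): list=[8, 46, 96, 9, 2, 7] cursor@46
After 8 (delete_current): list=[8, 96, 9, 2, 7] cursor@96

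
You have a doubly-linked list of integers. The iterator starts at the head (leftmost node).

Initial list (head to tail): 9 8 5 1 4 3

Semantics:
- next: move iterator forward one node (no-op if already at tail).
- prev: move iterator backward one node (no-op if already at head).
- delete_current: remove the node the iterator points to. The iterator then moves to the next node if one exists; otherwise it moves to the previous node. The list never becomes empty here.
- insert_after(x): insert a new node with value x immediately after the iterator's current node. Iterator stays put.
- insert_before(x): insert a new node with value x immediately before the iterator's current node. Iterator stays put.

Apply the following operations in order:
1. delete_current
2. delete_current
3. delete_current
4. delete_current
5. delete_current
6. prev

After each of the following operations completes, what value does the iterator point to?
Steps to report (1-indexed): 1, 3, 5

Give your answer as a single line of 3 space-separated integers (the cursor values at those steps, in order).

After 1 (delete_current): list=[8, 5, 1, 4, 3] cursor@8
After 2 (delete_current): list=[5, 1, 4, 3] cursor@5
After 3 (delete_current): list=[1, 4, 3] cursor@1
After 4 (delete_current): list=[4, 3] cursor@4
After 5 (delete_current): list=[3] cursor@3
After 6 (prev): list=[3] cursor@3

Answer: 8 1 3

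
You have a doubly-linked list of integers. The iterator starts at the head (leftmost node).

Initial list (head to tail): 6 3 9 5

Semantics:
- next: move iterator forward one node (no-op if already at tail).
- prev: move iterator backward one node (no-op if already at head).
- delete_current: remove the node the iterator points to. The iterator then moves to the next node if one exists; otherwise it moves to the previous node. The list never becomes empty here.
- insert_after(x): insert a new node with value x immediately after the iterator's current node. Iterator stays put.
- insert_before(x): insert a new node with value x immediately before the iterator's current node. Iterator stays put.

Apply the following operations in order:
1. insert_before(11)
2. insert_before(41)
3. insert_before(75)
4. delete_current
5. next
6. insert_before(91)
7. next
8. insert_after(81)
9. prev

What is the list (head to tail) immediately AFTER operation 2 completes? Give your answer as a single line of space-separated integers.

Answer: 11 41 6 3 9 5

Derivation:
After 1 (insert_before(11)): list=[11, 6, 3, 9, 5] cursor@6
After 2 (insert_before(41)): list=[11, 41, 6, 3, 9, 5] cursor@6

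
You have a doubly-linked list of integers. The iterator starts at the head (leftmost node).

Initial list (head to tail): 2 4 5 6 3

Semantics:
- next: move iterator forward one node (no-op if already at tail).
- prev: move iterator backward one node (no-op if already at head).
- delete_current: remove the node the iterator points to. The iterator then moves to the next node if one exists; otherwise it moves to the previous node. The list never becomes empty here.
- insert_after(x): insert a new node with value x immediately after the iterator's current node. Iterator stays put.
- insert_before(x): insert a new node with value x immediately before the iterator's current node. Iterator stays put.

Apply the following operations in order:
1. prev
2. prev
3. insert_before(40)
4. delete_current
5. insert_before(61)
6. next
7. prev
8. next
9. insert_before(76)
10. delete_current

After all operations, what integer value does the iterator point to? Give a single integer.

Answer: 6

Derivation:
After 1 (prev): list=[2, 4, 5, 6, 3] cursor@2
After 2 (prev): list=[2, 4, 5, 6, 3] cursor@2
After 3 (insert_before(40)): list=[40, 2, 4, 5, 6, 3] cursor@2
After 4 (delete_current): list=[40, 4, 5, 6, 3] cursor@4
After 5 (insert_before(61)): list=[40, 61, 4, 5, 6, 3] cursor@4
After 6 (next): list=[40, 61, 4, 5, 6, 3] cursor@5
After 7 (prev): list=[40, 61, 4, 5, 6, 3] cursor@4
After 8 (next): list=[40, 61, 4, 5, 6, 3] cursor@5
After 9 (insert_before(76)): list=[40, 61, 4, 76, 5, 6, 3] cursor@5
After 10 (delete_current): list=[40, 61, 4, 76, 6, 3] cursor@6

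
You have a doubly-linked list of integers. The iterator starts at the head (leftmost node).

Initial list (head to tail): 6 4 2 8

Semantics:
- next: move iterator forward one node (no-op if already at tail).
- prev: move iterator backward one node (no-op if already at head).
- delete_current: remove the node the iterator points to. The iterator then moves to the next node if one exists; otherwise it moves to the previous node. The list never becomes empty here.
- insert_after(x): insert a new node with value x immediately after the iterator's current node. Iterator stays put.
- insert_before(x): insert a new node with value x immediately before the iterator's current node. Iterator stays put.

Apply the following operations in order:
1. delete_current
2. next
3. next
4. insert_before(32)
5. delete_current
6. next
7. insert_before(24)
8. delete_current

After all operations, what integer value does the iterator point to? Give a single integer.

Answer: 24

Derivation:
After 1 (delete_current): list=[4, 2, 8] cursor@4
After 2 (next): list=[4, 2, 8] cursor@2
After 3 (next): list=[4, 2, 8] cursor@8
After 4 (insert_before(32)): list=[4, 2, 32, 8] cursor@8
After 5 (delete_current): list=[4, 2, 32] cursor@32
After 6 (next): list=[4, 2, 32] cursor@32
After 7 (insert_before(24)): list=[4, 2, 24, 32] cursor@32
After 8 (delete_current): list=[4, 2, 24] cursor@24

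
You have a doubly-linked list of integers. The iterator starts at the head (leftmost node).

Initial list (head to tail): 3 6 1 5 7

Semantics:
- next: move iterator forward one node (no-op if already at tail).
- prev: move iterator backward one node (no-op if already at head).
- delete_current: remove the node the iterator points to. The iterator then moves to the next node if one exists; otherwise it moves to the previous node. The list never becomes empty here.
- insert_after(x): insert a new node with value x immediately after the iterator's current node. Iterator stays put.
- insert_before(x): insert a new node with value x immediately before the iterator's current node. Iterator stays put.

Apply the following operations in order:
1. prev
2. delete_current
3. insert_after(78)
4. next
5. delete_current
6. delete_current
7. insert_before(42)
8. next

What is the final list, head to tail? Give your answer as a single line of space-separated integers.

After 1 (prev): list=[3, 6, 1, 5, 7] cursor@3
After 2 (delete_current): list=[6, 1, 5, 7] cursor@6
After 3 (insert_after(78)): list=[6, 78, 1, 5, 7] cursor@6
After 4 (next): list=[6, 78, 1, 5, 7] cursor@78
After 5 (delete_current): list=[6, 1, 5, 7] cursor@1
After 6 (delete_current): list=[6, 5, 7] cursor@5
After 7 (insert_before(42)): list=[6, 42, 5, 7] cursor@5
After 8 (next): list=[6, 42, 5, 7] cursor@7

Answer: 6 42 5 7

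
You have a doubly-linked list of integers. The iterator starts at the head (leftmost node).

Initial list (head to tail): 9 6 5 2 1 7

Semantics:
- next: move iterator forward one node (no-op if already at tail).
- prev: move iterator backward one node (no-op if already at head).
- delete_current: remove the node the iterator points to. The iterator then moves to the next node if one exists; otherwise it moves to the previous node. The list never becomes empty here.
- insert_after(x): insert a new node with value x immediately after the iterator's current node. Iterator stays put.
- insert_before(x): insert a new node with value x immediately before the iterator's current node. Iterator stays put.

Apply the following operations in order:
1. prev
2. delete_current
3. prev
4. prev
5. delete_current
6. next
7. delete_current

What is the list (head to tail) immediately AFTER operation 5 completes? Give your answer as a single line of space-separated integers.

After 1 (prev): list=[9, 6, 5, 2, 1, 7] cursor@9
After 2 (delete_current): list=[6, 5, 2, 1, 7] cursor@6
After 3 (prev): list=[6, 5, 2, 1, 7] cursor@6
After 4 (prev): list=[6, 5, 2, 1, 7] cursor@6
After 5 (delete_current): list=[5, 2, 1, 7] cursor@5

Answer: 5 2 1 7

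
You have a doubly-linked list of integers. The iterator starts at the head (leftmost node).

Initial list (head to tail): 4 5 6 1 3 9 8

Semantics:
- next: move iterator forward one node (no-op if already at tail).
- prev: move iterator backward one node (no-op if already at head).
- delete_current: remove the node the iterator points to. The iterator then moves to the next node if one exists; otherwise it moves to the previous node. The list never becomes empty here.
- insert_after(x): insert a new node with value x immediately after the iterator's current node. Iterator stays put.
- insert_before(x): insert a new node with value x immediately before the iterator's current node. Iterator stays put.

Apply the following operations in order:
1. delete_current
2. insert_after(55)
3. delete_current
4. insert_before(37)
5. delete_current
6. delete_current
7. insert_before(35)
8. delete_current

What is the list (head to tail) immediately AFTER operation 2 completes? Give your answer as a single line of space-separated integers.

After 1 (delete_current): list=[5, 6, 1, 3, 9, 8] cursor@5
After 2 (insert_after(55)): list=[5, 55, 6, 1, 3, 9, 8] cursor@5

Answer: 5 55 6 1 3 9 8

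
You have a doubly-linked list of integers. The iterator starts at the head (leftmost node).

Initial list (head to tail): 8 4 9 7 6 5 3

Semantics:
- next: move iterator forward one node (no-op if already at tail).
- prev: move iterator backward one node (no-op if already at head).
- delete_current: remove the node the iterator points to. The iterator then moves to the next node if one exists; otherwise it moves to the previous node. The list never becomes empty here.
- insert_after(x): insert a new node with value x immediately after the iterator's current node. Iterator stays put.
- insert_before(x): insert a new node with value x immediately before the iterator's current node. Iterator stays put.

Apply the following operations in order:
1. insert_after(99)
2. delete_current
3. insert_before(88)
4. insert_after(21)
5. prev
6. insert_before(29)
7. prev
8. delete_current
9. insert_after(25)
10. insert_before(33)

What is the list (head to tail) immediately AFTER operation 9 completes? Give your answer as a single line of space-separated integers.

After 1 (insert_after(99)): list=[8, 99, 4, 9, 7, 6, 5, 3] cursor@8
After 2 (delete_current): list=[99, 4, 9, 7, 6, 5, 3] cursor@99
After 3 (insert_before(88)): list=[88, 99, 4, 9, 7, 6, 5, 3] cursor@99
After 4 (insert_after(21)): list=[88, 99, 21, 4, 9, 7, 6, 5, 3] cursor@99
After 5 (prev): list=[88, 99, 21, 4, 9, 7, 6, 5, 3] cursor@88
After 6 (insert_before(29)): list=[29, 88, 99, 21, 4, 9, 7, 6, 5, 3] cursor@88
After 7 (prev): list=[29, 88, 99, 21, 4, 9, 7, 6, 5, 3] cursor@29
After 8 (delete_current): list=[88, 99, 21, 4, 9, 7, 6, 5, 3] cursor@88
After 9 (insert_after(25)): list=[88, 25, 99, 21, 4, 9, 7, 6, 5, 3] cursor@88

Answer: 88 25 99 21 4 9 7 6 5 3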